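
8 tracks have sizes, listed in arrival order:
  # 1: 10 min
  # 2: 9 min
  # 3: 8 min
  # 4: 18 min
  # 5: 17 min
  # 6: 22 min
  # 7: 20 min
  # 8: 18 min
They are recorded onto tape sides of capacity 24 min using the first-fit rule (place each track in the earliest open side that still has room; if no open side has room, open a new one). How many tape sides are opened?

7

  10 → side 1 (new)  [load 10/24]
  9 → side 1  [load 19/24]
  8 → side 2 (new)  [load 8/24]
  18 → side 3 (new)  [load 18/24]
  17 → side 4 (new)  [load 17/24]
  22 → side 5 (new)  [load 22/24]
  20 → side 6 (new)  [load 20/24]
  18 → side 7 (new)  [load 18/24]
7 tape sides opened.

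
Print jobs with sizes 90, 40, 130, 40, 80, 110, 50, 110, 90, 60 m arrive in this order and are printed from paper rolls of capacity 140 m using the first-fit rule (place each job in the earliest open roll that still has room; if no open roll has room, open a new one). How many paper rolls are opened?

7

  90 → roll 1 (new)  [load 90/140]
  40 → roll 1  [load 130/140]
  130 → roll 2 (new)  [load 130/140]
  40 → roll 3 (new)  [load 40/140]
  80 → roll 3  [load 120/140]
  110 → roll 4 (new)  [load 110/140]
  50 → roll 5 (new)  [load 50/140]
  110 → roll 6 (new)  [load 110/140]
  90 → roll 5  [load 140/140]
  60 → roll 7 (new)  [load 60/140]
7 paper rolls opened.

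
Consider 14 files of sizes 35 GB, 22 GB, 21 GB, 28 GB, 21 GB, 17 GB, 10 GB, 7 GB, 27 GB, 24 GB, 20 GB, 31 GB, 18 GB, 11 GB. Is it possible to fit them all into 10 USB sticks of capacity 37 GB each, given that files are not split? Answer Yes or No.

Yes

A valid assignment using 10 USB sticks:
  USB stick 1: 35 = 35
  USB stick 2: 31 = 31
  USB stick 3: 28 + 7 = 35
  USB stick 4: 27 + 10 = 37
  USB stick 5: 24 + 11 = 35
  USB stick 6: 22 = 22
  USB stick 7: 21 = 21
  USB stick 8: 21 = 21
  USB stick 9: 20 + 17 = 37
  USB stick 10: 18 = 18
Every load is within 37 GB, so 10 USB sticks suffice.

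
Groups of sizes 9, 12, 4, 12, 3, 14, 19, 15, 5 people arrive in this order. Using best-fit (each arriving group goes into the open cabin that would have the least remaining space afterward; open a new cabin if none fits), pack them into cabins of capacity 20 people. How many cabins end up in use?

6

  9 → cabin 1 (new)  [load 9/20]
  12 → cabin 2 (new)  [load 12/20]
  4 → cabin 2  [load 16/20]
  12 → cabin 3 (new)  [load 12/20]
  3 → cabin 2  [load 19/20]
  14 → cabin 4 (new)  [load 14/20]
  19 → cabin 5 (new)  [load 19/20]
  15 → cabin 6 (new)  [load 15/20]
  5 → cabin 6  [load 20/20]
6 cabins opened.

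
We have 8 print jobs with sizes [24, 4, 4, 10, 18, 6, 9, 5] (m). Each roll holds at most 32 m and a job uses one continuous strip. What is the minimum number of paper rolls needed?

Total = 24 + 18 + 10 + 9 + 6 + 5 + 4 + 4 = 80 m.
Lower bound: ⌈80/32⌉ = 3 paper rolls.
A packing using 3 paper rolls:
  roll 1: 24 + 6 = 30
  roll 2: 18 + 10 + 4 = 32
  roll 3: 9 + 5 + 4 = 18
This matches the lower bound, so 3 is optimal.

3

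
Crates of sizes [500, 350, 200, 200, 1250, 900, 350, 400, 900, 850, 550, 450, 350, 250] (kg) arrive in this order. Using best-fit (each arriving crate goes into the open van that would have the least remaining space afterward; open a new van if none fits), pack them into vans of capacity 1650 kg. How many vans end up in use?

5

  500 → van 1 (new)  [load 500/1650]
  350 → van 1  [load 850/1650]
  200 → van 1  [load 1050/1650]
  200 → van 1  [load 1250/1650]
  1250 → van 2 (new)  [load 1250/1650]
  900 → van 3 (new)  [load 900/1650]
  350 → van 1  [load 1600/1650]
  400 → van 2  [load 1650/1650]
  900 → van 4 (new)  [load 900/1650]
  850 → van 5 (new)  [load 850/1650]
  550 → van 3  [load 1450/1650]
  450 → van 4  [load 1350/1650]
  350 → van 5  [load 1200/1650]
  250 → van 4  [load 1600/1650]
5 vans opened.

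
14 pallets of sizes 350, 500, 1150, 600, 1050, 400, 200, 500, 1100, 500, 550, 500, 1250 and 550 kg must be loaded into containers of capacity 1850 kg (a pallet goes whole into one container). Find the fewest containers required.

Total = 1250 + 1150 + 1100 + 1050 + 600 + 550 + 550 + 500 + 500 + 500 + 500 + 400 + 350 + 200 = 9200 kg.
Lower bound: ⌈9200/1850⌉ = 5 containers.
A packing using 6 containers:
  container 1: 1250 + 600 = 1850
  container 2: 1150 + 550 = 1700
  container 3: 1100 + 550 + 200 = 1850
  container 4: 1050 + 500 = 1550
  container 5: 500 + 500 + 500 + 350 = 1850
  container 6: 400 = 400
No arrangement into 5 containers stays within capacity, so 6 is optimal.

6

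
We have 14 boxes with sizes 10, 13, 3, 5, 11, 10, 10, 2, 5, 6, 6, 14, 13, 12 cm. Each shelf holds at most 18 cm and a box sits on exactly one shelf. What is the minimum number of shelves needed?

8

Total = 14 + 13 + 13 + 12 + 11 + 10 + 10 + 10 + 6 + 6 + 5 + 5 + 3 + 2 = 120 cm.
Lower bound: ⌈120/18⌉ = 7 shelves.
Also, 8 boxes each exceed 9 cm, and no two of those can share a shelf, so at least 8 shelves are needed.
A packing using 8 shelves:
  shelf 1: 14 + 3 = 17
  shelf 2: 13 + 5 = 18
  shelf 3: 13 + 5 = 18
  shelf 4: 12 + 6 = 18
  shelf 5: 11 + 6 = 17
  shelf 6: 10 + 2 = 12
  shelf 7: 10 = 10
  shelf 8: 10 = 10
This matches the lower bound, so 8 is optimal.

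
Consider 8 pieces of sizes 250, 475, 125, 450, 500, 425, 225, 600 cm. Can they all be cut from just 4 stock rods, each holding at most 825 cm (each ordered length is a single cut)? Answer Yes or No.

No

Total = 3050 cm; ⌈3050/825⌉ = 4.
5 pieces each exceed half the capacity and cannot share a stock rod, forcing at least 5 stock rods.
At least 5 stock rods are required, but only 4 are allowed.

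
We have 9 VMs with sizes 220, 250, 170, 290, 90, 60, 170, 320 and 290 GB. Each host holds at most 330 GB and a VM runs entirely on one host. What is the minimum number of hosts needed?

Total = 320 + 290 + 290 + 250 + 220 + 170 + 170 + 90 + 60 = 1860 GB.
Lower bound: ⌈1860/330⌉ = 6 hosts.
Also, 7 VMs each exceed 165 GB, and no two of those can share a host, so at least 7 hosts are needed.
A packing using 7 hosts:
  host 1: 320 = 320
  host 2: 290 = 290
  host 3: 290 = 290
  host 4: 250 + 60 = 310
  host 5: 220 + 90 = 310
  host 6: 170 = 170
  host 7: 170 = 170
This matches the lower bound, so 7 is optimal.

7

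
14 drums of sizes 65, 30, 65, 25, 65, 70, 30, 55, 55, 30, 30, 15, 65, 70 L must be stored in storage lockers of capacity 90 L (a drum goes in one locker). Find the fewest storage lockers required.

Total = 70 + 70 + 65 + 65 + 65 + 65 + 55 + 55 + 30 + 30 + 30 + 30 + 25 + 15 = 670 L.
Lower bound: ⌈670/90⌉ = 8 storage lockers.
A packing using 9 storage lockers:
  locker 1: 70 + 15 = 85
  locker 2: 70 = 70
  locker 3: 65 + 25 = 90
  locker 4: 65 = 65
  locker 5: 65 = 65
  locker 6: 65 = 65
  locker 7: 55 + 30 = 85
  locker 8: 55 + 30 = 85
  locker 9: 30 + 30 = 60
No arrangement into 8 storage lockers stays within capacity, so 9 is optimal.

9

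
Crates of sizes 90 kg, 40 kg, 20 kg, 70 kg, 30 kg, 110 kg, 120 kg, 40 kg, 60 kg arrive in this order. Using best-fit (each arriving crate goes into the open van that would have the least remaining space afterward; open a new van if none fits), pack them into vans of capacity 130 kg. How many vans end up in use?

  90 → van 1 (new)  [load 90/130]
  40 → van 1  [load 130/130]
  20 → van 2 (new)  [load 20/130]
  70 → van 2  [load 90/130]
  30 → van 2  [load 120/130]
  110 → van 3 (new)  [load 110/130]
  120 → van 4 (new)  [load 120/130]
  40 → van 5 (new)  [load 40/130]
  60 → van 5  [load 100/130]
5 vans opened.

5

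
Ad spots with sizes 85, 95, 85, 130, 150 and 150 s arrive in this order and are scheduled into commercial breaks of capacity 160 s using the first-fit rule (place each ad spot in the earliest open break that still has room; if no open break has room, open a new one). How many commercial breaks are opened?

  85 → break 1 (new)  [load 85/160]
  95 → break 2 (new)  [load 95/160]
  85 → break 3 (new)  [load 85/160]
  130 → break 4 (new)  [load 130/160]
  150 → break 5 (new)  [load 150/160]
  150 → break 6 (new)  [load 150/160]
6 commercial breaks opened.

6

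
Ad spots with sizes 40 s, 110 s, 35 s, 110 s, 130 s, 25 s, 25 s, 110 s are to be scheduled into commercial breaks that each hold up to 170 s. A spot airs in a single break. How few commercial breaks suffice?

4

Total = 130 + 110 + 110 + 110 + 40 + 35 + 25 + 25 = 585 s.
Lower bound: ⌈585/170⌉ = 4 commercial breaks.
A packing using 4 commercial breaks:
  break 1: 130 + 40 = 170
  break 2: 110 + 35 + 25 = 170
  break 3: 110 + 25 = 135
  break 4: 110 = 110
This matches the lower bound, so 4 is optimal.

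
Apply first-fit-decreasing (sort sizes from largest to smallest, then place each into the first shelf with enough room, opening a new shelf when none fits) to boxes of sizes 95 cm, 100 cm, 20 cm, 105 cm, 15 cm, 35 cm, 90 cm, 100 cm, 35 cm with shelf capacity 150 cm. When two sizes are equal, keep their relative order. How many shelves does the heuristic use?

Sorted descending: 105, 100, 100, 95, 90, 35, 35, 20, 15.
  105 → shelf 1 (new)  [load 105/150]
  100 → shelf 2 (new)  [load 100/150]
  100 → shelf 3 (new)  [load 100/150]
  95 → shelf 4 (new)  [load 95/150]
  90 → shelf 5 (new)  [load 90/150]
  35 → shelf 1  [load 140/150]
  35 → shelf 2  [load 135/150]
  20 → shelf 3  [load 120/150]
  15 → shelf 2  [load 150/150]
5 shelves opened.

5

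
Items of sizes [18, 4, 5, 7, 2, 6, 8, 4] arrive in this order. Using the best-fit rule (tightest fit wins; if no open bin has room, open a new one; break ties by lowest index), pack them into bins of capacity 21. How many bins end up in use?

3

  18 → bin 1 (new)  [load 18/21]
  4 → bin 2 (new)  [load 4/21]
  5 → bin 2  [load 9/21]
  7 → bin 2  [load 16/21]
  2 → bin 1  [load 20/21]
  6 → bin 3 (new)  [load 6/21]
  8 → bin 3  [load 14/21]
  4 → bin 2  [load 20/21]
3 bins opened.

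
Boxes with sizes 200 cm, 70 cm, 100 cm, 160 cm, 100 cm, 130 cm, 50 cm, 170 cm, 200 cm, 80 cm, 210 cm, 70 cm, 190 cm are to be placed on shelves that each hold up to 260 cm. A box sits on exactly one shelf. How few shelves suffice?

8

Total = 210 + 200 + 200 + 190 + 170 + 160 + 130 + 100 + 100 + 80 + 70 + 70 + 50 = 1730 cm.
Lower bound: ⌈1730/260⌉ = 7 shelves.
A packing using 8 shelves:
  shelf 1: 210 + 50 = 260
  shelf 2: 200 = 200
  shelf 3: 200 = 200
  shelf 4: 190 + 70 = 260
  shelf 5: 170 + 80 = 250
  shelf 6: 160 + 100 = 260
  shelf 7: 130 + 100 = 230
  shelf 8: 70 = 70
No arrangement into 7 shelves stays within capacity, so 8 is optimal.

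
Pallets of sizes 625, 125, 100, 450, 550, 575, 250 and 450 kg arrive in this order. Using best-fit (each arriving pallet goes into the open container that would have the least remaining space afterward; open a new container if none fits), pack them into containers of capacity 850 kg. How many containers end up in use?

5

  625 → container 1 (new)  [load 625/850]
  125 → container 1  [load 750/850]
  100 → container 1  [load 850/850]
  450 → container 2 (new)  [load 450/850]
  550 → container 3 (new)  [load 550/850]
  575 → container 4 (new)  [load 575/850]
  250 → container 4  [load 825/850]
  450 → container 5 (new)  [load 450/850]
5 containers opened.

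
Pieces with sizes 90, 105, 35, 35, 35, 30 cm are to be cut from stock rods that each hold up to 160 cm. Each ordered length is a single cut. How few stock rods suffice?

3

Total = 105 + 90 + 35 + 35 + 35 + 30 = 330 cm.
Lower bound: ⌈330/160⌉ = 3 stock rods.
A packing using 3 stock rods:
  stock rod 1: 105 + 35 = 140
  stock rod 2: 90 + 35 + 35 = 160
  stock rod 3: 30 = 30
This matches the lower bound, so 3 is optimal.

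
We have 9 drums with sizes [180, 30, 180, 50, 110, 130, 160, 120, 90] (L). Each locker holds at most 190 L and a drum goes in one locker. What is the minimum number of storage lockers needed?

Total = 180 + 180 + 160 + 130 + 120 + 110 + 90 + 50 + 30 = 1050 L.
Lower bound: ⌈1050/190⌉ = 6 storage lockers.
A packing using 7 storage lockers:
  locker 1: 180 = 180
  locker 2: 180 = 180
  locker 3: 160 + 30 = 190
  locker 4: 130 + 50 = 180
  locker 5: 120 = 120
  locker 6: 110 = 110
  locker 7: 90 = 90
No arrangement into 6 storage lockers stays within capacity, so 7 is optimal.

7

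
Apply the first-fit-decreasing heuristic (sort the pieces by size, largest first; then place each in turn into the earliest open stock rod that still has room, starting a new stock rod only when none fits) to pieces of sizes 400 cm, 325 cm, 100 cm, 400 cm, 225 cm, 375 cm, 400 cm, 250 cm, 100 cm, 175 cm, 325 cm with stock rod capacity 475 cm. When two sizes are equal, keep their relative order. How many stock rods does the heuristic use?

Sorted descending: 400, 400, 400, 375, 325, 325, 250, 225, 175, 100, 100.
  400 → stock rod 1 (new)  [load 400/475]
  400 → stock rod 2 (new)  [load 400/475]
  400 → stock rod 3 (new)  [load 400/475]
  375 → stock rod 4 (new)  [load 375/475]
  325 → stock rod 5 (new)  [load 325/475]
  325 → stock rod 6 (new)  [load 325/475]
  250 → stock rod 7 (new)  [load 250/475]
  225 → stock rod 7  [load 475/475]
  175 → stock rod 8 (new)  [load 175/475]
  100 → stock rod 4  [load 475/475]
  100 → stock rod 5  [load 425/475]
8 stock rods opened.

8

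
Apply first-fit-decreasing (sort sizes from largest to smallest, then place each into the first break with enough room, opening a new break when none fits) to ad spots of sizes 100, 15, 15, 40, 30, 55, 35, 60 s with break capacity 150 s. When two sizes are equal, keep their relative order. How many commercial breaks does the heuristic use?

Sorted descending: 100, 60, 55, 40, 35, 30, 15, 15.
  100 → break 1 (new)  [load 100/150]
  60 → break 2 (new)  [load 60/150]
  55 → break 2  [load 115/150]
  40 → break 1  [load 140/150]
  35 → break 2  [load 150/150]
  30 → break 3 (new)  [load 30/150]
  15 → break 3  [load 45/150]
  15 → break 3  [load 60/150]
3 commercial breaks opened.

3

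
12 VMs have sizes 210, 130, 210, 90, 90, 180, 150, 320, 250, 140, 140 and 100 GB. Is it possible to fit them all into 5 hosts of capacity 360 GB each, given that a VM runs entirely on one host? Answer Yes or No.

Total = 2010 GB; ⌈2010/360⌉ = 6.
At least 6 hosts are required, but only 5 are allowed.

No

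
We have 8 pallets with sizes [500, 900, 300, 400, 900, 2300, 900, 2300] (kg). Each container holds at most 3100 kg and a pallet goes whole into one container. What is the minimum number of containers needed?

3

Total = 2300 + 2300 + 900 + 900 + 900 + 500 + 400 + 300 = 8500 kg.
Lower bound: ⌈8500/3100⌉ = 3 containers.
A packing using 3 containers:
  container 1: 2300 + 500 + 300 = 3100
  container 2: 2300 + 400 = 2700
  container 3: 900 + 900 + 900 = 2700
This matches the lower bound, so 3 is optimal.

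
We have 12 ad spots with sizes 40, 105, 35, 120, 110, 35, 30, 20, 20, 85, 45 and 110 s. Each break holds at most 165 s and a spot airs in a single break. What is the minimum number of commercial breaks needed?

5

Total = 120 + 110 + 110 + 105 + 85 + 45 + 40 + 35 + 35 + 30 + 20 + 20 = 755 s.
Lower bound: ⌈755/165⌉ = 5 commercial breaks.
A packing using 5 commercial breaks:
  break 1: 120 + 45 = 165
  break 2: 110 + 40 = 150
  break 3: 110 + 35 + 20 = 165
  break 4: 105 + 35 + 20 = 160
  break 5: 85 + 30 = 115
This matches the lower bound, so 5 is optimal.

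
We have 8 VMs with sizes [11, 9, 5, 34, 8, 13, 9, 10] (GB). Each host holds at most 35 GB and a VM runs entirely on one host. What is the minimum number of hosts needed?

3

Total = 34 + 13 + 11 + 10 + 9 + 9 + 8 + 5 = 99 GB.
Lower bound: ⌈99/35⌉ = 3 hosts.
A packing using 3 hosts:
  host 1: 34 = 34
  host 2: 13 + 11 + 10 = 34
  host 3: 9 + 9 + 8 + 5 = 31
This matches the lower bound, so 3 is optimal.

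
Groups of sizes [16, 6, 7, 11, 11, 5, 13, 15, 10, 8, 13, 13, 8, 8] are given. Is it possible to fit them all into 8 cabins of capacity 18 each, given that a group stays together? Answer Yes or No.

Total = 144; ⌈144/18⌉ = 8.
The bound of 8 does not rule out 8, but exhaustive search shows no assignment into 8 cabins of capacity 18 exists — the minimum is 9.

No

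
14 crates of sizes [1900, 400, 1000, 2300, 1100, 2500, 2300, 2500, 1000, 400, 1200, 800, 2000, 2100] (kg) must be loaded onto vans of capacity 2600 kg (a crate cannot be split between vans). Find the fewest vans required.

10

Total = 2500 + 2500 + 2300 + 2300 + 2100 + 2000 + 1900 + 1200 + 1100 + 1000 + 1000 + 800 + 400 + 400 = 21500 kg.
Lower bound: ⌈21500/2600⌉ = 9 vans.
A packing using 10 vans:
  van 1: 2500 = 2500
  van 2: 2500 = 2500
  van 3: 2300 = 2300
  van 4: 2300 = 2300
  van 5: 2100 + 400 = 2500
  van 6: 2000 + 400 = 2400
  van 7: 1900 = 1900
  van 8: 1200 + 1100 = 2300
  van 9: 1000 + 1000 = 2000
  van 10: 800 = 800
No arrangement into 9 vans stays within capacity, so 10 is optimal.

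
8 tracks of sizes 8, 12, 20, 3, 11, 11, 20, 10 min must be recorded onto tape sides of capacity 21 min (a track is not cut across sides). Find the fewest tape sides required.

5

Total = 20 + 20 + 12 + 11 + 11 + 10 + 8 + 3 = 95 min.
Lower bound: ⌈95/21⌉ = 5 tape sides.
A packing using 5 tape sides:
  side 1: 20 = 20
  side 2: 20 = 20
  side 3: 12 + 8 = 20
  side 4: 11 + 10 = 21
  side 5: 11 + 3 = 14
This matches the lower bound, so 5 is optimal.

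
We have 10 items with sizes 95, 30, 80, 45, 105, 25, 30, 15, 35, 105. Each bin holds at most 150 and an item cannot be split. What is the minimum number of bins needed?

4

Total = 105 + 105 + 95 + 80 + 45 + 35 + 30 + 30 + 25 + 15 = 565.
Lower bound: ⌈565/150⌉ = 4 bins.
A packing using 4 bins:
  bin 1: 105 + 45 = 150
  bin 2: 105 + 35 = 140
  bin 3: 95 + 30 + 25 = 150
  bin 4: 80 + 30 + 15 = 125
This matches the lower bound, so 4 is optimal.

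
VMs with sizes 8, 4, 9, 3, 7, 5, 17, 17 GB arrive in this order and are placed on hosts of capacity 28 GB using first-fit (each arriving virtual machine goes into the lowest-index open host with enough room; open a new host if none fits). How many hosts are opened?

  8 → host 1 (new)  [load 8/28]
  4 → host 1  [load 12/28]
  9 → host 1  [load 21/28]
  3 → host 1  [load 24/28]
  7 → host 2 (new)  [load 7/28]
  5 → host 2  [load 12/28]
  17 → host 3 (new)  [load 17/28]
  17 → host 4 (new)  [load 17/28]
4 hosts opened.

4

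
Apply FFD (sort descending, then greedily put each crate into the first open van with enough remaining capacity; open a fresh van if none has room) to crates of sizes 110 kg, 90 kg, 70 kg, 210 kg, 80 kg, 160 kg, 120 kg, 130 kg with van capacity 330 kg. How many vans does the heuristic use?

Sorted descending: 210, 160, 130, 120, 110, 90, 80, 70.
  210 → van 1 (new)  [load 210/330]
  160 → van 2 (new)  [load 160/330]
  130 → van 2  [load 290/330]
  120 → van 1  [load 330/330]
  110 → van 3 (new)  [load 110/330]
  90 → van 3  [load 200/330]
  80 → van 3  [load 280/330]
  70 → van 4 (new)  [load 70/330]
4 vans opened.

4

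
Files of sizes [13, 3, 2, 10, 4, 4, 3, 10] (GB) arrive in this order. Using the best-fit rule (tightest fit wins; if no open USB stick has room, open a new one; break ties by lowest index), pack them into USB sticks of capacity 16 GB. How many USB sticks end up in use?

  13 → USB stick 1 (new)  [load 13/16]
  3 → USB stick 1  [load 16/16]
  2 → USB stick 2 (new)  [load 2/16]
  10 → USB stick 2  [load 12/16]
  4 → USB stick 2  [load 16/16]
  4 → USB stick 3 (new)  [load 4/16]
  3 → USB stick 3  [load 7/16]
  10 → USB stick 4 (new)  [load 10/16]
4 USB sticks opened.

4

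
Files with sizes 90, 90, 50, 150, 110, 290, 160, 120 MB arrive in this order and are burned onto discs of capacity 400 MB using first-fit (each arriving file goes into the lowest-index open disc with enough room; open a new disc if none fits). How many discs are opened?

3

  90 → disc 1 (new)  [load 90/400]
  90 → disc 1  [load 180/400]
  50 → disc 1  [load 230/400]
  150 → disc 1  [load 380/400]
  110 → disc 2 (new)  [load 110/400]
  290 → disc 2  [load 400/400]
  160 → disc 3 (new)  [load 160/400]
  120 → disc 3  [load 280/400]
3 discs opened.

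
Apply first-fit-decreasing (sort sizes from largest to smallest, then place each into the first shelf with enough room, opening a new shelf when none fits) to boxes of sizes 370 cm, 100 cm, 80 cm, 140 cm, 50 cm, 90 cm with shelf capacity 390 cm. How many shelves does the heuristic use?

3

Sorted descending: 370, 140, 100, 90, 80, 50.
  370 → shelf 1 (new)  [load 370/390]
  140 → shelf 2 (new)  [load 140/390]
  100 → shelf 2  [load 240/390]
  90 → shelf 2  [load 330/390]
  80 → shelf 3 (new)  [load 80/390]
  50 → shelf 2  [load 380/390]
3 shelves opened.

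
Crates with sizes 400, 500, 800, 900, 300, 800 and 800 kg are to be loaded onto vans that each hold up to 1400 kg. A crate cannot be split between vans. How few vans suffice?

4

Total = 900 + 800 + 800 + 800 + 500 + 400 + 300 = 4500 kg.
Lower bound: ⌈4500/1400⌉ = 4 vans.
A packing using 4 vans:
  van 1: 900 + 500 = 1400
  van 2: 800 + 400 = 1200
  van 3: 800 + 300 = 1100
  van 4: 800 = 800
This matches the lower bound, so 4 is optimal.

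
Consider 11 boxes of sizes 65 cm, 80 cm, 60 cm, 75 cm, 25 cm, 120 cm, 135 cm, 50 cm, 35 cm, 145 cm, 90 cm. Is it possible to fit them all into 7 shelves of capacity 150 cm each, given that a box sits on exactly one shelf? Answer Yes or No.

A valid assignment using 7 shelves:
  shelf 1: 145 = 145
  shelf 2: 135 = 135
  shelf 3: 120 + 25 = 145
  shelf 4: 90 + 60 = 150
  shelf 5: 80 + 65 = 145
  shelf 6: 75 + 50 = 125
  shelf 7: 35 = 35
Every load is within 150 cm, so 7 shelves suffice.

Yes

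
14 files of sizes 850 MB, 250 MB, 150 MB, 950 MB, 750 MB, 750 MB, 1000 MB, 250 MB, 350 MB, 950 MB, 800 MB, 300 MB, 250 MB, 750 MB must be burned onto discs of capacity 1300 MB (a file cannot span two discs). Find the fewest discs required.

Total = 1000 + 950 + 950 + 850 + 800 + 750 + 750 + 750 + 350 + 300 + 250 + 250 + 250 + 150 = 8350 MB.
Lower bound: ⌈8350/1300⌉ = 7 discs.
Also, 8 files each exceed 650 MB, and no two of those can share a disc, so at least 8 discs are needed.
A packing using 8 discs:
  disc 1: 1000 + 300 = 1300
  disc 2: 950 + 350 = 1300
  disc 3: 950 + 250 = 1200
  disc 4: 850 + 250 + 150 = 1250
  disc 5: 800 + 250 = 1050
  disc 6: 750 = 750
  disc 7: 750 = 750
  disc 8: 750 = 750
This matches the lower bound, so 8 is optimal.

8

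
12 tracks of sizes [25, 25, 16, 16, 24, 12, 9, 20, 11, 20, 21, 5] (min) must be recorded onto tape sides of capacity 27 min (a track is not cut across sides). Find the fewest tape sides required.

Total = 25 + 25 + 24 + 21 + 20 + 20 + 16 + 16 + 12 + 11 + 9 + 5 = 204 min.
Lower bound: ⌈204/27⌉ = 8 tape sides.
A packing using 9 tape sides:
  side 1: 25 = 25
  side 2: 25 = 25
  side 3: 24 = 24
  side 4: 21 + 5 = 26
  side 5: 20 = 20
  side 6: 20 = 20
  side 7: 16 + 11 = 27
  side 8: 16 + 9 = 25
  side 9: 12 = 12
No arrangement into 8 tape sides stays within capacity, so 9 is optimal.

9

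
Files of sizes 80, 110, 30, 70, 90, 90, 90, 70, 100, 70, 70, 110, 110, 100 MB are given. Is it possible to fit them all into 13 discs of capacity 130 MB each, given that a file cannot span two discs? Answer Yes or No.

A valid assignment using 13 discs:
  disc 1: 110 = 110
  disc 2: 110 = 110
  disc 3: 110 = 110
  disc 4: 100 + 30 = 130
  disc 5: 100 = 100
  disc 6: 90 = 90
  disc 7: 90 = 90
  disc 8: 90 = 90
  disc 9: 80 = 80
  disc 10: 70 = 70
  disc 11: 70 = 70
  disc 12: 70 = 70
  disc 13: 70 = 70
Every load is within 130 MB, so 13 discs suffice.

Yes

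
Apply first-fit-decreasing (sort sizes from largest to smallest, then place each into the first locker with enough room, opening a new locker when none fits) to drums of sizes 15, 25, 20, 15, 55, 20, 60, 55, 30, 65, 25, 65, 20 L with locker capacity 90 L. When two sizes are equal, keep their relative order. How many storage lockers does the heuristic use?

6

Sorted descending: 65, 65, 60, 55, 55, 30, 25, 25, 20, 20, 20, 15, 15.
  65 → locker 1 (new)  [load 65/90]
  65 → locker 2 (new)  [load 65/90]
  60 → locker 3 (new)  [load 60/90]
  55 → locker 4 (new)  [load 55/90]
  55 → locker 5 (new)  [load 55/90]
  30 → locker 3  [load 90/90]
  25 → locker 1  [load 90/90]
  25 → locker 2  [load 90/90]
  20 → locker 4  [load 75/90]
  20 → locker 5  [load 75/90]
  20 → locker 6 (new)  [load 20/90]
  15 → locker 4  [load 90/90]
  15 → locker 5  [load 90/90]
6 storage lockers opened.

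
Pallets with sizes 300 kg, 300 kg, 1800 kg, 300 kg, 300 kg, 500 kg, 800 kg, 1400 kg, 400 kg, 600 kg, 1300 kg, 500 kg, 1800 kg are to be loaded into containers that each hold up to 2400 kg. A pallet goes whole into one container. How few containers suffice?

5

Total = 1800 + 1800 + 1400 + 1300 + 800 + 600 + 500 + 500 + 400 + 300 + 300 + 300 + 300 = 10300 kg.
Lower bound: ⌈10300/2400⌉ = 5 containers.
A packing using 5 containers:
  container 1: 1800 + 600 = 2400
  container 2: 1800 + 500 = 2300
  container 3: 1400 + 800 = 2200
  container 4: 1300 + 500 + 400 = 2200
  container 5: 300 + 300 + 300 + 300 = 1200
This matches the lower bound, so 5 is optimal.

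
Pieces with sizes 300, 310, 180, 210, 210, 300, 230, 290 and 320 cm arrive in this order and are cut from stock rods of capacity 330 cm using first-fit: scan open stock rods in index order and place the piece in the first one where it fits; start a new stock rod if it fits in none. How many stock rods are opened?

  300 → stock rod 1 (new)  [load 300/330]
  310 → stock rod 2 (new)  [load 310/330]
  180 → stock rod 3 (new)  [load 180/330]
  210 → stock rod 4 (new)  [load 210/330]
  210 → stock rod 5 (new)  [load 210/330]
  300 → stock rod 6 (new)  [load 300/330]
  230 → stock rod 7 (new)  [load 230/330]
  290 → stock rod 8 (new)  [load 290/330]
  320 → stock rod 9 (new)  [load 320/330]
9 stock rods opened.

9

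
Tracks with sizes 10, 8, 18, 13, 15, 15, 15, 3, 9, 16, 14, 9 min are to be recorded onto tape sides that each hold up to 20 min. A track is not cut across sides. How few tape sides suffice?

9

Total = 18 + 16 + 15 + 15 + 15 + 14 + 13 + 10 + 9 + 9 + 8 + 3 = 145 min.
Lower bound: ⌈145/20⌉ = 8 tape sides.
A packing using 9 tape sides:
  side 1: 18 = 18
  side 2: 16 + 3 = 19
  side 3: 15 = 15
  side 4: 15 = 15
  side 5: 15 = 15
  side 6: 14 = 14
  side 7: 13 = 13
  side 8: 10 + 9 = 19
  side 9: 9 + 8 = 17
No arrangement into 8 tape sides stays within capacity, so 9 is optimal.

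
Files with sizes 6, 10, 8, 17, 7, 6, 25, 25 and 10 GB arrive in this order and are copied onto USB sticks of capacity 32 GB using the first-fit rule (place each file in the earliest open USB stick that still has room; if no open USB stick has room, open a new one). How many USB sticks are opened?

5

  6 → USB stick 1 (new)  [load 6/32]
  10 → USB stick 1  [load 16/32]
  8 → USB stick 1  [load 24/32]
  17 → USB stick 2 (new)  [load 17/32]
  7 → USB stick 1  [load 31/32]
  6 → USB stick 2  [load 23/32]
  25 → USB stick 3 (new)  [load 25/32]
  25 → USB stick 4 (new)  [load 25/32]
  10 → USB stick 5 (new)  [load 10/32]
5 USB sticks opened.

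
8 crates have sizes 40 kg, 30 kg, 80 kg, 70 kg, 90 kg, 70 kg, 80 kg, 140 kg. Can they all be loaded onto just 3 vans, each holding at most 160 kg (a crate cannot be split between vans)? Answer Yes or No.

No

Total = 600 kg; ⌈600/160⌉ = 4.
At least 4 vans are required, but only 3 are allowed.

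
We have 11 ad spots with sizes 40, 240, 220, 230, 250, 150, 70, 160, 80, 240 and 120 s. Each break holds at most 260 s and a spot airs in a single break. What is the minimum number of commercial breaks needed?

8

Total = 250 + 240 + 240 + 230 + 220 + 160 + 150 + 120 + 80 + 70 + 40 = 1800 s.
Lower bound: ⌈1800/260⌉ = 7 commercial breaks.
A packing using 8 commercial breaks:
  break 1: 250 = 250
  break 2: 240 = 240
  break 3: 240 = 240
  break 4: 230 = 230
  break 5: 220 + 40 = 260
  break 6: 160 + 80 = 240
  break 7: 150 + 70 = 220
  break 8: 120 = 120
No arrangement into 7 commercial breaks stays within capacity, so 8 is optimal.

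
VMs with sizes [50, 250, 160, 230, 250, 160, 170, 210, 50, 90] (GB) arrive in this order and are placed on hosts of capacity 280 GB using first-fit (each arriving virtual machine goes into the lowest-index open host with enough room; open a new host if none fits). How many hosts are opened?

  50 → host 1 (new)  [load 50/280]
  250 → host 2 (new)  [load 250/280]
  160 → host 1  [load 210/280]
  230 → host 3 (new)  [load 230/280]
  250 → host 4 (new)  [load 250/280]
  160 → host 5 (new)  [load 160/280]
  170 → host 6 (new)  [load 170/280]
  210 → host 7 (new)  [load 210/280]
  50 → host 1  [load 260/280]
  90 → host 5  [load 250/280]
7 hosts opened.

7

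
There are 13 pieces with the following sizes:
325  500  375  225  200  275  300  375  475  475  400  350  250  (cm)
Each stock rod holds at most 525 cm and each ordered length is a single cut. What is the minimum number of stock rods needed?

10

Total = 500 + 475 + 475 + 400 + 375 + 375 + 350 + 325 + 300 + 275 + 250 + 225 + 200 = 4525 cm.
Lower bound: ⌈4525/525⌉ = 9 stock rods.
Also, 10 pieces each exceed 525/2 cm, and no two of those can share a stock rod, so at least 10 stock rods are needed.
A packing using 10 stock rods:
  stock rod 1: 500 = 500
  stock rod 2: 475 = 475
  stock rod 3: 475 = 475
  stock rod 4: 400 = 400
  stock rod 5: 375 = 375
  stock rod 6: 375 = 375
  stock rod 7: 350 = 350
  stock rod 8: 325 + 200 = 525
  stock rod 9: 300 + 225 = 525
  stock rod 10: 275 + 250 = 525
This matches the lower bound, so 10 is optimal.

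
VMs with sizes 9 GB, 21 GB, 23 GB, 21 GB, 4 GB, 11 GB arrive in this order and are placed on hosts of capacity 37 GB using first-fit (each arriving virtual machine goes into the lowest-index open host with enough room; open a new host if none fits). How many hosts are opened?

  9 → host 1 (new)  [load 9/37]
  21 → host 1  [load 30/37]
  23 → host 2 (new)  [load 23/37]
  21 → host 3 (new)  [load 21/37]
  4 → host 1  [load 34/37]
  11 → host 2  [load 34/37]
3 hosts opened.

3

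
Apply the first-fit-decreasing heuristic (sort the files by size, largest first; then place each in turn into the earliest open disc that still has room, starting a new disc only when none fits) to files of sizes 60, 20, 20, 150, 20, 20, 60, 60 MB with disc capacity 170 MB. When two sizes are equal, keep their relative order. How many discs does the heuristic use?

Sorted descending: 150, 60, 60, 60, 20, 20, 20, 20.
  150 → disc 1 (new)  [load 150/170]
  60 → disc 2 (new)  [load 60/170]
  60 → disc 2  [load 120/170]
  60 → disc 3 (new)  [load 60/170]
  20 → disc 1  [load 170/170]
  20 → disc 2  [load 140/170]
  20 → disc 2  [load 160/170]
  20 → disc 3  [load 80/170]
3 discs opened.

3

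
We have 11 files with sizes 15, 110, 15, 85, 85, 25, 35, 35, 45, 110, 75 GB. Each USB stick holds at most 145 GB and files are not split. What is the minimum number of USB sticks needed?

5

Total = 110 + 110 + 85 + 85 + 75 + 45 + 35 + 35 + 25 + 15 + 15 = 635 GB.
Lower bound: ⌈635/145⌉ = 5 USB sticks.
A packing using 5 USB sticks:
  USB stick 1: 110 + 35 = 145
  USB stick 2: 110 + 35 = 145
  USB stick 3: 85 + 45 + 15 = 145
  USB stick 4: 85 + 25 + 15 = 125
  USB stick 5: 75 = 75
This matches the lower bound, so 5 is optimal.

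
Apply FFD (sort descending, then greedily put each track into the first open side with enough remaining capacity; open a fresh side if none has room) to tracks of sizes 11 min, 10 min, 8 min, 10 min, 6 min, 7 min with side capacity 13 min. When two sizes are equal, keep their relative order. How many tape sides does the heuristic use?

5

Sorted descending: 11, 10, 10, 8, 7, 6.
  11 → side 1 (new)  [load 11/13]
  10 → side 2 (new)  [load 10/13]
  10 → side 3 (new)  [load 10/13]
  8 → side 4 (new)  [load 8/13]
  7 → side 5 (new)  [load 7/13]
  6 → side 5  [load 13/13]
5 tape sides opened.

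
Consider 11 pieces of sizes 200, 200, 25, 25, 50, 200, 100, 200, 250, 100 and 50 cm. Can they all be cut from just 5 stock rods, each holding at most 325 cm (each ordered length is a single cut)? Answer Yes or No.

Yes

A valid assignment using 5 stock rods:
  stock rod 1: 250 + 50 + 25 = 325
  stock rod 2: 200 + 100 + 25 = 325
  stock rod 3: 200 + 100 = 300
  stock rod 4: 200 + 50 = 250
  stock rod 5: 200 = 200
Every load is within 325 cm, so 5 stock rods suffice.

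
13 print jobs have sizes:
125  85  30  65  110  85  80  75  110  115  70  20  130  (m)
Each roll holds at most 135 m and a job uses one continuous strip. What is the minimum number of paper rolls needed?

Total = 130 + 125 + 115 + 110 + 110 + 85 + 85 + 80 + 75 + 70 + 65 + 30 + 20 = 1100 m.
Lower bound: ⌈1100/135⌉ = 9 paper rolls.
Also, 10 print jobs each exceed 135/2 m, and no two of those can share a roll, so at least 10 paper rolls are needed.
A packing using 10 paper rolls:
  roll 1: 130 = 130
  roll 2: 125 = 125
  roll 3: 115 + 20 = 135
  roll 4: 110 = 110
  roll 5: 110 = 110
  roll 6: 85 + 30 = 115
  roll 7: 85 = 85
  roll 8: 80 = 80
  roll 9: 75 = 75
  roll 10: 70 + 65 = 135
This matches the lower bound, so 10 is optimal.

10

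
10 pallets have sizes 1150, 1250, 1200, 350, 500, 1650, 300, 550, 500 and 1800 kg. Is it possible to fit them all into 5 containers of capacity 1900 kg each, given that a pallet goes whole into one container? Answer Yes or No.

Total = 9250 kg; ⌈9250/1900⌉ = 5.
The bound of 5 does not rule out 5, but exhaustive search shows no assignment into 5 containers of capacity 1900 kg exists — the minimum is 6.

No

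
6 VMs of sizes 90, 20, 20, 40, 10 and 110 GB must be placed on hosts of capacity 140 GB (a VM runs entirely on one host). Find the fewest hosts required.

Total = 110 + 90 + 40 + 20 + 20 + 10 = 290 GB.
Lower bound: ⌈290/140⌉ = 3 hosts.
A packing using 3 hosts:
  host 1: 110 + 20 + 10 = 140
  host 2: 90 + 40 = 130
  host 3: 20 = 20
This matches the lower bound, so 3 is optimal.

3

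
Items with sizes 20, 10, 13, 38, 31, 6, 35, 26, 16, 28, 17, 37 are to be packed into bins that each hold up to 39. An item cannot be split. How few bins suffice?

Total = 38 + 37 + 35 + 31 + 28 + 26 + 20 + 17 + 16 + 13 + 10 + 6 = 277.
Lower bound: ⌈277/39⌉ = 8 bins.
A packing using 8 bins:
  bin 1: 38 = 38
  bin 2: 37 = 37
  bin 3: 35 = 35
  bin 4: 31 + 6 = 37
  bin 5: 28 + 10 = 38
  bin 6: 26 + 13 = 39
  bin 7: 20 + 17 = 37
  bin 8: 16 = 16
This matches the lower bound, so 8 is optimal.

8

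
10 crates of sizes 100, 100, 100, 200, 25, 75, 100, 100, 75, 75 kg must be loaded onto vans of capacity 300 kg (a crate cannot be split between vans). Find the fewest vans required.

4

Total = 200 + 100 + 100 + 100 + 100 + 100 + 75 + 75 + 75 + 25 = 950 kg.
Lower bound: ⌈950/300⌉ = 4 vans.
A packing using 4 vans:
  van 1: 200 + 100 = 300
  van 2: 100 + 100 + 100 = 300
  van 3: 100 + 75 + 75 + 25 = 275
  van 4: 75 = 75
This matches the lower bound, so 4 is optimal.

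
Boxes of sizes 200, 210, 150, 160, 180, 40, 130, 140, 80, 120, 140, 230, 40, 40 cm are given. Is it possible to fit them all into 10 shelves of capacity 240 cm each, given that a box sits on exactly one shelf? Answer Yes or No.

Yes

A valid assignment using 10 shelves:
  shelf 1: 230 = 230
  shelf 2: 210 = 210
  shelf 3: 200 + 40 = 240
  shelf 4: 180 + 40 = 220
  shelf 5: 160 + 80 = 240
  shelf 6: 150 + 40 = 190
  shelf 7: 140 = 140
  shelf 8: 140 = 140
  shelf 9: 130 = 130
  shelf 10: 120 = 120
Every load is within 240 cm, so 10 shelves suffice.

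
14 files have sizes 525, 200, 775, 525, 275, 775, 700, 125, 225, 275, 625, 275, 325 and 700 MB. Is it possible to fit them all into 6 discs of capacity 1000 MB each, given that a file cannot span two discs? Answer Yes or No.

No

Total = 6325 MB; ⌈6325/1000⌉ = 7.
At least 7 discs are required, but only 6 are allowed.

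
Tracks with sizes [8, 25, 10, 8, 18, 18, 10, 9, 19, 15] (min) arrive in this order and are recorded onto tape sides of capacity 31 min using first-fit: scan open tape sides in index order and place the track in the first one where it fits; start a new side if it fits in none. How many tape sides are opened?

  8 → side 1 (new)  [load 8/31]
  25 → side 2 (new)  [load 25/31]
  10 → side 1  [load 18/31]
  8 → side 1  [load 26/31]
  18 → side 3 (new)  [load 18/31]
  18 → side 4 (new)  [load 18/31]
  10 → side 3  [load 28/31]
  9 → side 4  [load 27/31]
  19 → side 5 (new)  [load 19/31]
  15 → side 6 (new)  [load 15/31]
6 tape sides opened.

6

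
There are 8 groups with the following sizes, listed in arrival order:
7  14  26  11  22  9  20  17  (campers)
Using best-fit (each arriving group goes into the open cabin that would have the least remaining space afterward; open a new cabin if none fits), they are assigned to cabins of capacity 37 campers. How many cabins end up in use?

4

  7 → cabin 1 (new)  [load 7/37]
  14 → cabin 1  [load 21/37]
  26 → cabin 2 (new)  [load 26/37]
  11 → cabin 2  [load 37/37]
  22 → cabin 3 (new)  [load 22/37]
  9 → cabin 3  [load 31/37]
  20 → cabin 4 (new)  [load 20/37]
  17 → cabin 4  [load 37/37]
4 cabins opened.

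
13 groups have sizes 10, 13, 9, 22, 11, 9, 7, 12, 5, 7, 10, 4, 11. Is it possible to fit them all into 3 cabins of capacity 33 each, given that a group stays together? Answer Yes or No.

No

Total = 130; ⌈130/33⌉ = 4.
At least 4 cabins are required, but only 3 are allowed.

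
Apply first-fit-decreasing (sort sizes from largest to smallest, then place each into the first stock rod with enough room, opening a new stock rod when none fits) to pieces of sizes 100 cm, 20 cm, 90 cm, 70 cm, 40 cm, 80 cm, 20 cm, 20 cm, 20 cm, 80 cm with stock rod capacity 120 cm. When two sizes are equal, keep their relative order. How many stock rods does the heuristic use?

Sorted descending: 100, 90, 80, 80, 70, 40, 20, 20, 20, 20.
  100 → stock rod 1 (new)  [load 100/120]
  90 → stock rod 2 (new)  [load 90/120]
  80 → stock rod 3 (new)  [load 80/120]
  80 → stock rod 4 (new)  [load 80/120]
  70 → stock rod 5 (new)  [load 70/120]
  40 → stock rod 3  [load 120/120]
  20 → stock rod 1  [load 120/120]
  20 → stock rod 2  [load 110/120]
  20 → stock rod 4  [load 100/120]
  20 → stock rod 4  [load 120/120]
5 stock rods opened.

5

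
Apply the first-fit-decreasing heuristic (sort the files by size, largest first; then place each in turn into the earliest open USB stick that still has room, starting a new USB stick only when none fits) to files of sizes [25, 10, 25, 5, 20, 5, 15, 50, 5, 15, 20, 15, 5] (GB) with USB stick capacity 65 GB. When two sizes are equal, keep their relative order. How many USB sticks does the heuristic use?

Sorted descending: 50, 25, 25, 20, 20, 15, 15, 15, 10, 5, 5, 5, 5.
  50 → USB stick 1 (new)  [load 50/65]
  25 → USB stick 2 (new)  [load 25/65]
  25 → USB stick 2  [load 50/65]
  20 → USB stick 3 (new)  [load 20/65]
  20 → USB stick 3  [load 40/65]
  15 → USB stick 1  [load 65/65]
  15 → USB stick 2  [load 65/65]
  15 → USB stick 3  [load 55/65]
  10 → USB stick 3  [load 65/65]
  5 → USB stick 4 (new)  [load 5/65]
  5 → USB stick 4  [load 10/65]
  5 → USB stick 4  [load 15/65]
  5 → USB stick 4  [load 20/65]
4 USB sticks opened.

4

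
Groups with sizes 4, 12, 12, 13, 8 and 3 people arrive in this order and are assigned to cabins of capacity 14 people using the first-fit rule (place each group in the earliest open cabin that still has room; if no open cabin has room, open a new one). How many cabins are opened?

5

  4 → cabin 1 (new)  [load 4/14]
  12 → cabin 2 (new)  [load 12/14]
  12 → cabin 3 (new)  [load 12/14]
  13 → cabin 4 (new)  [load 13/14]
  8 → cabin 1  [load 12/14]
  3 → cabin 5 (new)  [load 3/14]
5 cabins opened.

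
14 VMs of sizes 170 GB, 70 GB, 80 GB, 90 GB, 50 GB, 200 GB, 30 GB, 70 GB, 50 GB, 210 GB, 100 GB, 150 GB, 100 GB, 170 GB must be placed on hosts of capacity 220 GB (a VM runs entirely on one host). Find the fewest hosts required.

8

Total = 210 + 200 + 170 + 170 + 150 + 100 + 100 + 90 + 80 + 70 + 70 + 50 + 50 + 30 = 1540 GB.
Lower bound: ⌈1540/220⌉ = 7 hosts.
A packing using 8 hosts:
  host 1: 210 = 210
  host 2: 200 = 200
  host 3: 170 + 50 = 220
  host 4: 170 + 50 = 220
  host 5: 150 + 70 = 220
  host 6: 100 + 100 = 200
  host 7: 90 + 80 + 30 = 200
  host 8: 70 = 70
No arrangement into 7 hosts stays within capacity, so 8 is optimal.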